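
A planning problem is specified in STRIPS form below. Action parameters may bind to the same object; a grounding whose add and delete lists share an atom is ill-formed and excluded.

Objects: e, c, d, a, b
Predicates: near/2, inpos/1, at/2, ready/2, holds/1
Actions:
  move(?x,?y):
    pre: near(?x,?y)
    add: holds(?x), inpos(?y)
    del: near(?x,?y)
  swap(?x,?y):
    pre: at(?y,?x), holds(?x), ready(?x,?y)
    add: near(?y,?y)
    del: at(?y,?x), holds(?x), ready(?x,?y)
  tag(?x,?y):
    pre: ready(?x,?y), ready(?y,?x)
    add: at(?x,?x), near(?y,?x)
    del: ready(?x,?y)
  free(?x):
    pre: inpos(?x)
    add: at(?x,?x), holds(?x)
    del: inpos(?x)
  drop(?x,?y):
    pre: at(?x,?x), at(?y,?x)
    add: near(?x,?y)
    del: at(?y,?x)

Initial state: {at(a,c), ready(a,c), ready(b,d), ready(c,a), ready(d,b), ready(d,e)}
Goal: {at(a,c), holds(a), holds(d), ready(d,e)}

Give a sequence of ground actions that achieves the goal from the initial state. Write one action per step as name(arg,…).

tag(c,a); move(a,c); tag(b,d); move(d,b)

1. tag(c,a)  →  {at(a,c), at(c,c), near(a,c), ready(a,c), ready(b,d), ready(d,b), ready(d,e)}
2. move(a,c)  →  {at(a,c), at(c,c), holds(a), inpos(c), ready(a,c), ready(b,d), ready(d,b), ready(d,e)}
3. tag(b,d)  →  {at(a,c), at(b,b), at(c,c), holds(a), inpos(c), near(d,b), ready(a,c), ready(d,b), ready(d,e)}
4. move(d,b)  →  {at(a,c), at(b,b), at(c,c), holds(a), holds(d), inpos(b), inpos(c), ready(a,c), ready(d,b), ready(d,e)}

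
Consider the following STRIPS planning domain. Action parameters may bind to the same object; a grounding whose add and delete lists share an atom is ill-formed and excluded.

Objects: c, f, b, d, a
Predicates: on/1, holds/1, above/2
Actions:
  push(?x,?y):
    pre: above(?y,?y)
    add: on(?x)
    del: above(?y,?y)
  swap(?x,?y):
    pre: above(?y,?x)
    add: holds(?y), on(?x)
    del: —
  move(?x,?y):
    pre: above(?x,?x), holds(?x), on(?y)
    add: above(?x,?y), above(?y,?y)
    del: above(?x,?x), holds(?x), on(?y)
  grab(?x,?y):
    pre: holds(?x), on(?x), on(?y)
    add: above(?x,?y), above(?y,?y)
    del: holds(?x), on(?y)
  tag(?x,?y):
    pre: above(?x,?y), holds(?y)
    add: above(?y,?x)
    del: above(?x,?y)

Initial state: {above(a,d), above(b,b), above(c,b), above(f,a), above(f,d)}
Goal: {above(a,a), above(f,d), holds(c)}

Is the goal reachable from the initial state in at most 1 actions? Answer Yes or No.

No

1. push(f,b)  →  {above(a,d), above(c,b), above(f,a), above(f,d), on(f)}
2. swap(b,c)  →  {above(a,d), above(c,b), above(f,a), above(f,d), holds(c), on(b), on(f)}
3. swap(a,f)  →  {above(a,d), above(c,b), above(f,a), above(f,d), holds(c), holds(f), on(a), on(b), on(f)}
4. grab(f,a)  →  {above(a,a), above(a,d), above(c,b), above(f,a), above(f,d), holds(c), on(b), on(f)}
optimal plan length = 4; 4 > 1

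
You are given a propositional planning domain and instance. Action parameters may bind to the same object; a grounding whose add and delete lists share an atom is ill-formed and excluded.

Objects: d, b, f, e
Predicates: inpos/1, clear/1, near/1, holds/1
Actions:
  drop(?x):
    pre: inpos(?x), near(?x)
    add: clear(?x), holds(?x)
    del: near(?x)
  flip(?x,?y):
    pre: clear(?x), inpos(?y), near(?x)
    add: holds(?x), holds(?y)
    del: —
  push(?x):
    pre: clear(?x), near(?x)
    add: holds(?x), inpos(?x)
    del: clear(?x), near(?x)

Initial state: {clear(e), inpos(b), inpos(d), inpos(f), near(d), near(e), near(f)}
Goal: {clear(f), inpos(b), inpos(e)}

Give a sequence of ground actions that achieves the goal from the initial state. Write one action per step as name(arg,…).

drop(f); push(e)

1. drop(f)  →  {clear(e), clear(f), holds(f), inpos(b), inpos(d), inpos(f), near(d), near(e)}
2. push(e)  →  {clear(f), holds(e), holds(f), inpos(b), inpos(d), inpos(e), inpos(f), near(d)}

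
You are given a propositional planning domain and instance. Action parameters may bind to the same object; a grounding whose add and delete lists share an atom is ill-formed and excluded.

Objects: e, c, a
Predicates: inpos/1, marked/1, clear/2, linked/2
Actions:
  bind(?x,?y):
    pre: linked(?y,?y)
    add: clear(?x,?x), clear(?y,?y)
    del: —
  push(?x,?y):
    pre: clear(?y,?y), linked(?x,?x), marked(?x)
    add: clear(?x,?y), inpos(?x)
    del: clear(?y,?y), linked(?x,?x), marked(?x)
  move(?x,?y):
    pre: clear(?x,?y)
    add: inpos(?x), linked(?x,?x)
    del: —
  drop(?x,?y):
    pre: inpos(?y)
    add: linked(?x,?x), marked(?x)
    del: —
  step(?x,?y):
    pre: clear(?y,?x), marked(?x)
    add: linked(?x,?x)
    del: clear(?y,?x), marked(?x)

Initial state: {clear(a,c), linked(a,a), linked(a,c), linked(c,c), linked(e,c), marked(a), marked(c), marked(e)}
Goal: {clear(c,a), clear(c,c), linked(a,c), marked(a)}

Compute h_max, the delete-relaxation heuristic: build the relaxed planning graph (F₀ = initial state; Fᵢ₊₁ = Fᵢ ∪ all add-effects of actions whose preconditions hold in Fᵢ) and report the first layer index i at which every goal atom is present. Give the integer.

2

F0 = init (8 atoms)
F1 = F0 ∪ {clear(a,a), clear(c,c), clear(e,e), inpos(a)}  (12 atoms)
F2 = F1 ∪ {clear(a,e), clear(c,a), clear(c,e), inpos(c), inpos(e), linked(e,e)}  (18 atoms)
goal ⊆ F2  ⇒  h_max = 2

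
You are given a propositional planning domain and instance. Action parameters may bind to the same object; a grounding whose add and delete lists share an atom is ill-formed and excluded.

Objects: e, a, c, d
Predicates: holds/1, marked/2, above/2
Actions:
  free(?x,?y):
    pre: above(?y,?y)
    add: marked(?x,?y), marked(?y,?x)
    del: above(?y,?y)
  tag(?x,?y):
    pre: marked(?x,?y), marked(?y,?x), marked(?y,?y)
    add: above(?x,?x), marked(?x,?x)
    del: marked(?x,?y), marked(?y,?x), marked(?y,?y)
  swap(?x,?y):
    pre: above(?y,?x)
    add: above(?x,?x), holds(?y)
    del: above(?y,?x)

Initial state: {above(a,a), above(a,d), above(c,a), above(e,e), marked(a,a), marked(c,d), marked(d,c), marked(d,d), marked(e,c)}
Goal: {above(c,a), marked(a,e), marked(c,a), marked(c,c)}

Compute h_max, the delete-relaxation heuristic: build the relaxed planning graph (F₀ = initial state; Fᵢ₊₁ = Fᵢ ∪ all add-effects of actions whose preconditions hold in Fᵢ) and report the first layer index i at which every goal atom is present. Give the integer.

F0 = init (9 atoms)
F1 = F0 ∪ {above(c,c), above(d,d), holds(a), holds(c), marked(a,c), marked(a,d), marked(a,e), marked(c,a), marked(c,c), marked(c,e), marked(d,a), marked(d,e), marked(e,a), marked(e,d), marked(e,e)}  (24 atoms)
goal ⊆ F1  ⇒  h_max = 1

1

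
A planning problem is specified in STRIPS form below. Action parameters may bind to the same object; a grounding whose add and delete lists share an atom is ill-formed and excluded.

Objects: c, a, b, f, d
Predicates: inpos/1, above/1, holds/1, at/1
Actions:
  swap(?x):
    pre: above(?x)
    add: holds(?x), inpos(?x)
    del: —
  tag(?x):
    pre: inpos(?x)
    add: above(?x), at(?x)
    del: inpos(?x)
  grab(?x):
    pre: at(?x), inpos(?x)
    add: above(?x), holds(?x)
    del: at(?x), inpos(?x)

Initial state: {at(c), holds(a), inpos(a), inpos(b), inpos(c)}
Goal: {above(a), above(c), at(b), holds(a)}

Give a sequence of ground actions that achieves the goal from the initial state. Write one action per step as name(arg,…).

tag(c); tag(a); tag(b)

1. tag(c)  →  {above(c), at(c), holds(a), inpos(a), inpos(b)}
2. tag(a)  →  {above(a), above(c), at(a), at(c), holds(a), inpos(b)}
3. tag(b)  →  {above(a), above(b), above(c), at(a), at(b), at(c), holds(a)}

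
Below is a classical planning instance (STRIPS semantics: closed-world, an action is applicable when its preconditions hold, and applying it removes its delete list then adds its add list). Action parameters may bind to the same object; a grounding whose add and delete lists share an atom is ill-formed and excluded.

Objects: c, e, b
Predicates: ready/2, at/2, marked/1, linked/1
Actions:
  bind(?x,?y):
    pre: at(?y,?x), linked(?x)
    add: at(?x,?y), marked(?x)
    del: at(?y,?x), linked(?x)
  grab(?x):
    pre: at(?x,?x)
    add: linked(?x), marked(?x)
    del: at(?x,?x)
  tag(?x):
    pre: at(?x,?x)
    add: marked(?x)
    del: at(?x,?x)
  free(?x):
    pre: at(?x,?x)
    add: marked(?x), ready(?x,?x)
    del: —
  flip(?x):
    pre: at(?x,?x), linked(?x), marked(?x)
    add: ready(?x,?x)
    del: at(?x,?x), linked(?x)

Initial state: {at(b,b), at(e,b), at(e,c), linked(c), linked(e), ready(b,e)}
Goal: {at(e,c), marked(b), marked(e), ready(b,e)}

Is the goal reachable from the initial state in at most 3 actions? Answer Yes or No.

1. bind(c,e)  →  {at(b,b), at(c,e), at(e,b), linked(e), marked(c), ready(b,e)}
2. bind(e,c)  →  {at(b,b), at(e,b), at(e,c), marked(c), marked(e), ready(b,e)}
3. grab(b)  →  {at(e,b), at(e,c), linked(b), marked(b), marked(c), marked(e), ready(b,e)}
optimal plan length = 3; 3 ≤ 3

Yes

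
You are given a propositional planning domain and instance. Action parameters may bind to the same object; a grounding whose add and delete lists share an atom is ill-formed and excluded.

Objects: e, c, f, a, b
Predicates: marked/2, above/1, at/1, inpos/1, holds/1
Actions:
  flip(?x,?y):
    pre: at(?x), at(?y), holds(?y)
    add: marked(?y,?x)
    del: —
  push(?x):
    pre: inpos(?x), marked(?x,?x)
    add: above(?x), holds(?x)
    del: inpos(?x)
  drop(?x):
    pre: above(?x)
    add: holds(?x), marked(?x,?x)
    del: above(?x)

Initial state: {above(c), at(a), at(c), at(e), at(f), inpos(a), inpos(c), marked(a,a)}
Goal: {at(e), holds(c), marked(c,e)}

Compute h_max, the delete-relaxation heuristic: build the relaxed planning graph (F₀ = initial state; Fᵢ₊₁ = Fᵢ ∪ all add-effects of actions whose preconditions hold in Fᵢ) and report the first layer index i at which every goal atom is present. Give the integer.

F0 = init (8 atoms)
F1 = F0 ∪ {above(a), holds(a), holds(c), marked(c,c)}  (12 atoms)
F2 = F1 ∪ {marked(a,c), marked(a,e), marked(a,f), marked(c,a), marked(c,e), marked(c,f)}  (18 atoms)
goal ⊆ F2  ⇒  h_max = 2

2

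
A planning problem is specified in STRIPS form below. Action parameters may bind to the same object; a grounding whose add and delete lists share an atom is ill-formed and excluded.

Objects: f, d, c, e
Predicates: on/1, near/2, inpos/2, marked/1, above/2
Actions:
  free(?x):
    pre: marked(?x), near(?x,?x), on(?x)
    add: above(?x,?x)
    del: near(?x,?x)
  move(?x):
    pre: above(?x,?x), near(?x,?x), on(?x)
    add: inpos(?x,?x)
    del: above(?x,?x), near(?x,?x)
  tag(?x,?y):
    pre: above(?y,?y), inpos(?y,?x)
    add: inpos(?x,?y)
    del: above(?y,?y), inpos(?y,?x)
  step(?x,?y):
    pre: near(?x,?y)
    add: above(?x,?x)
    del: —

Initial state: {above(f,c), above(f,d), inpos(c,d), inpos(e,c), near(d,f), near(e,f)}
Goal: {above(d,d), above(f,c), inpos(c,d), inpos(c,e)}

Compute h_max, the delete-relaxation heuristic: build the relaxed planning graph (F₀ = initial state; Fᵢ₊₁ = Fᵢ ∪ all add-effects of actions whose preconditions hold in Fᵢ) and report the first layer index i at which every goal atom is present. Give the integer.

F0 = init (6 atoms)
F1 = F0 ∪ {above(d,d), above(e,e)}  (8 atoms)
F2 = F1 ∪ {inpos(c,e)}  (9 atoms)
goal ⊆ F2  ⇒  h_max = 2

2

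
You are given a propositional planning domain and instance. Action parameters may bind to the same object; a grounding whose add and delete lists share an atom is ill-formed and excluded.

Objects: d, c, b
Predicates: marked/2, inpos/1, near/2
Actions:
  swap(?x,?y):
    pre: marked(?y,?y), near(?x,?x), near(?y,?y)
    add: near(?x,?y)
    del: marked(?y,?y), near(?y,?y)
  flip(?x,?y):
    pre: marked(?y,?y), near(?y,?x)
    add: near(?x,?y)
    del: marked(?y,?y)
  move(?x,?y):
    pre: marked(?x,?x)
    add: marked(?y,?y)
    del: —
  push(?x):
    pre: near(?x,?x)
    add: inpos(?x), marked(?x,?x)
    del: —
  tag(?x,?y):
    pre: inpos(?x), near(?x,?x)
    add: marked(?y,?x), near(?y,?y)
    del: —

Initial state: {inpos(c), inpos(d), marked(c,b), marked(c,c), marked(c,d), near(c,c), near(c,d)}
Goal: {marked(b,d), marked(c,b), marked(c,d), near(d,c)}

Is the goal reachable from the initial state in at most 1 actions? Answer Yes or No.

No

1. flip(d,c)  →  {inpos(c), inpos(d), marked(c,b), marked(c,d), near(c,c), near(c,d), near(d,c)}
2. tag(c,d)  →  {inpos(c), inpos(d), marked(c,b), marked(c,d), marked(d,c), near(c,c), near(c,d), near(d,c), near(d,d)}
3. tag(d,b)  →  {inpos(c), inpos(d), marked(b,d), marked(c,b), marked(c,d), marked(d,c), near(b,b), near(c,c), near(c,d), near(d,c), near(d,d)}
optimal plan length = 3; 3 > 1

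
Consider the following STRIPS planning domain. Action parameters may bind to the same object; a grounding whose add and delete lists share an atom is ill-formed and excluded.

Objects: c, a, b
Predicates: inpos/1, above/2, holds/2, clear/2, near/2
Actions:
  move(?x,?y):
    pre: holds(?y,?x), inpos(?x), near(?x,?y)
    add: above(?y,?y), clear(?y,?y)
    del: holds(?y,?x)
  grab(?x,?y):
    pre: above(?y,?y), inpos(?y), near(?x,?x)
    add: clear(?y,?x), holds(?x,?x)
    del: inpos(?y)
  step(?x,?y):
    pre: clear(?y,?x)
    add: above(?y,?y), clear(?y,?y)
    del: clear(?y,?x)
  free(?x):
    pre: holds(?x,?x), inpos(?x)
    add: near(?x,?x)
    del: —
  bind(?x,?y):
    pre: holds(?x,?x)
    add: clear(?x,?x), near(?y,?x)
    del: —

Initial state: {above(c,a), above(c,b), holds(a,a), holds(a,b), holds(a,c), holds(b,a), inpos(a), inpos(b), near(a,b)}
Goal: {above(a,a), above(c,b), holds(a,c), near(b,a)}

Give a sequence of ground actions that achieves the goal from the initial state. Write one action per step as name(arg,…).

bind(a,b); move(b,a)

1. bind(a,b)  →  {above(c,a), above(c,b), clear(a,a), holds(a,a), holds(a,b), holds(a,c), holds(b,a), inpos(a), inpos(b), near(a,b), near(b,a)}
2. move(b,a)  →  {above(a,a), above(c,a), above(c,b), clear(a,a), holds(a,a), holds(a,c), holds(b,a), inpos(a), inpos(b), near(a,b), near(b,a)}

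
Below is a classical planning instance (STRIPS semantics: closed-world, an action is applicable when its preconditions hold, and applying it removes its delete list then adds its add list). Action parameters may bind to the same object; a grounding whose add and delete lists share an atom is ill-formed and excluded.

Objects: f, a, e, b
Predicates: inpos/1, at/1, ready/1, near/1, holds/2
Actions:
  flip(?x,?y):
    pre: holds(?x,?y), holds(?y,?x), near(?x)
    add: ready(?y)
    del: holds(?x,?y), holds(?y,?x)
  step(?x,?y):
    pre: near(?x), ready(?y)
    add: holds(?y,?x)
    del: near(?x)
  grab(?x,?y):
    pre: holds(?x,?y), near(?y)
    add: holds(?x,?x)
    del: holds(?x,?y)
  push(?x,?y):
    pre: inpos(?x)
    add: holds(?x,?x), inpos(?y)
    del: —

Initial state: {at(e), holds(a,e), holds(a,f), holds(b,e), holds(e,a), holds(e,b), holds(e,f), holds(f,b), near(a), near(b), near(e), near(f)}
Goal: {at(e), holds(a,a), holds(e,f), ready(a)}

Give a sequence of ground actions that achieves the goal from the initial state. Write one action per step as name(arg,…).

1. flip(e,a)  →  {at(e), holds(a,f), holds(b,e), holds(e,b), holds(e,f), holds(f,b), near(a), near(b), near(e), near(f), ready(a)}
2. step(a,a)  →  {at(e), holds(a,a), holds(a,f), holds(b,e), holds(e,b), holds(e,f), holds(f,b), near(b), near(e), near(f), ready(a)}

flip(e,a); step(a,a)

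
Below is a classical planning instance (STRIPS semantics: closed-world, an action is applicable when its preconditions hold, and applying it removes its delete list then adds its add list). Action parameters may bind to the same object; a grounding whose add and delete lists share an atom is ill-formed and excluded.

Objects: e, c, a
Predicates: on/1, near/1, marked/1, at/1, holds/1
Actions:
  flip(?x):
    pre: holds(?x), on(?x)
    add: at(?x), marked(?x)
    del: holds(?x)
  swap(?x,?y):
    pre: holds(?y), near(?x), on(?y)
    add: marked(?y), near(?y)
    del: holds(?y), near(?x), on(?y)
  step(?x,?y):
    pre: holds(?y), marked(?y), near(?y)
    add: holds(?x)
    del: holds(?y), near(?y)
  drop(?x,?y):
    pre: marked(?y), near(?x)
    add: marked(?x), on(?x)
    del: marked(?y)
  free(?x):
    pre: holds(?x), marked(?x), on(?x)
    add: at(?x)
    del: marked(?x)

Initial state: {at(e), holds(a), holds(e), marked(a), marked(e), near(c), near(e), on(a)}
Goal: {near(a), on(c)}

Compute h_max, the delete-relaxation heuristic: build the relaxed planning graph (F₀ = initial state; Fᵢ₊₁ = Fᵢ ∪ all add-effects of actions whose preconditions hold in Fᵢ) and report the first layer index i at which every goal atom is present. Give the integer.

F0 = init (8 atoms)
F1 = F0 ∪ {at(a), holds(c), marked(c), near(a), on(c), on(e)}  (14 atoms)
goal ⊆ F1  ⇒  h_max = 1

1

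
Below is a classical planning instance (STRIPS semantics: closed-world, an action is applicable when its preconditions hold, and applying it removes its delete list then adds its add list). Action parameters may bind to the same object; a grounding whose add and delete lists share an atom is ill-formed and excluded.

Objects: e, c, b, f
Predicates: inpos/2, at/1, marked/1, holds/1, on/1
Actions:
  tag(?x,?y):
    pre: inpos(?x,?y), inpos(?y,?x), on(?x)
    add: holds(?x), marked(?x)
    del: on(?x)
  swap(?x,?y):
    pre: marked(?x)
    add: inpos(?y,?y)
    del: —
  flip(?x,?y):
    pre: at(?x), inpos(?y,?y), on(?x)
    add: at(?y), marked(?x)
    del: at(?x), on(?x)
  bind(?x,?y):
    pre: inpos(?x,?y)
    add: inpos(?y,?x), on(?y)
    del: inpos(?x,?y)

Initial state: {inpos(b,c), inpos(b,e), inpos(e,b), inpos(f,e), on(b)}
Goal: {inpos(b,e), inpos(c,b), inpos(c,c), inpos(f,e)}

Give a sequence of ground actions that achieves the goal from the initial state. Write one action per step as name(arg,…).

1. tag(b,e)  →  {holds(b), inpos(b,c), inpos(b,e), inpos(e,b), inpos(f,e), marked(b)}
2. swap(b,c)  →  {holds(b), inpos(b,c), inpos(b,e), inpos(c,c), inpos(e,b), inpos(f,e), marked(b)}
3. bind(b,c)  →  {holds(b), inpos(b,e), inpos(c,b), inpos(c,c), inpos(e,b), inpos(f,e), marked(b), on(c)}

tag(b,e); swap(b,c); bind(b,c)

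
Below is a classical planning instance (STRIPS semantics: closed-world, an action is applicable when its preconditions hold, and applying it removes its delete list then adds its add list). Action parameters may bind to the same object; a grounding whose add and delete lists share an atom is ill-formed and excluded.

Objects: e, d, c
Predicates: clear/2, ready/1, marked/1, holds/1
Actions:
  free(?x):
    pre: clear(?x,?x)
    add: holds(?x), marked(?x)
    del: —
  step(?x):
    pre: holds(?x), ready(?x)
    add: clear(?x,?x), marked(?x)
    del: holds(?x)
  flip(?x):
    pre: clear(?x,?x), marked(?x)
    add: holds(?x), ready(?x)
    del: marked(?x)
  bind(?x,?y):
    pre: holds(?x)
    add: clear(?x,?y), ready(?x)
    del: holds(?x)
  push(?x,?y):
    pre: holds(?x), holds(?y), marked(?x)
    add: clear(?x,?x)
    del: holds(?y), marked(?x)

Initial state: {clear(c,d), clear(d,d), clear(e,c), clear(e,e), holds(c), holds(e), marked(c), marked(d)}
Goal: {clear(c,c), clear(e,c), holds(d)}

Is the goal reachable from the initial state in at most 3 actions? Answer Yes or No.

1. free(d)  →  {clear(c,d), clear(d,d), clear(e,c), clear(e,e), holds(c), holds(d), holds(e), marked(c), marked(d)}
2. bind(c,c)  →  {clear(c,c), clear(c,d), clear(d,d), clear(e,c), clear(e,e), holds(d), holds(e), marked(c), marked(d), ready(c)}
optimal plan length = 2; 2 ≤ 3

Yes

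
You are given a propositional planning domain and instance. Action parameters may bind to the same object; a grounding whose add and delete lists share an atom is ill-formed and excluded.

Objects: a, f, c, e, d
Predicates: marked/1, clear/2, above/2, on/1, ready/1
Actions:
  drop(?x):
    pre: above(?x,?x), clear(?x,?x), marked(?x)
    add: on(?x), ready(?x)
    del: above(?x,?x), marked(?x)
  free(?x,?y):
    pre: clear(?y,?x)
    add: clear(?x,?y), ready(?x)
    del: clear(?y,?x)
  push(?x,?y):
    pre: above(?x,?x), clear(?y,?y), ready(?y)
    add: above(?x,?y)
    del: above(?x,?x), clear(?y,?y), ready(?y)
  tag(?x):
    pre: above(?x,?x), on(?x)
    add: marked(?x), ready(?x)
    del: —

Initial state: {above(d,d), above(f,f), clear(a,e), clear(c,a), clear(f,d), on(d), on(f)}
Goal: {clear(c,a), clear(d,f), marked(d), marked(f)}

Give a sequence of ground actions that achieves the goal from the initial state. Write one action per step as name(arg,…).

1. free(d,f)  →  {above(d,d), above(f,f), clear(a,e), clear(c,a), clear(d,f), on(d), on(f), ready(d)}
2. tag(f)  →  {above(d,d), above(f,f), clear(a,e), clear(c,a), clear(d,f), marked(f), on(d), on(f), ready(d), ready(f)}
3. tag(d)  →  {above(d,d), above(f,f), clear(a,e), clear(c,a), clear(d,f), marked(d), marked(f), on(d), on(f), ready(d), ready(f)}

free(d,f); tag(f); tag(d)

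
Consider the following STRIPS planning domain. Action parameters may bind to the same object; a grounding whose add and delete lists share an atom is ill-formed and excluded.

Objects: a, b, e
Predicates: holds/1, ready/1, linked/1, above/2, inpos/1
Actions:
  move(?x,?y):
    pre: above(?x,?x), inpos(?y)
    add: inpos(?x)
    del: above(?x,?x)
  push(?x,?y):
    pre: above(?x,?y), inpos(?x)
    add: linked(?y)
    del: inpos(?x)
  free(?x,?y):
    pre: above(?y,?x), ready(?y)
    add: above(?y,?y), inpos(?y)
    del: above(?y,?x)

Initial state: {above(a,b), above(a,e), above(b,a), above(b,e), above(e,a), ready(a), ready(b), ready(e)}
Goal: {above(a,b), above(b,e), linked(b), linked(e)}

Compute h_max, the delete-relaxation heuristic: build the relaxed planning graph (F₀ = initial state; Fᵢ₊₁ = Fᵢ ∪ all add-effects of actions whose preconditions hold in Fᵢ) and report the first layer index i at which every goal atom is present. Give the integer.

2

F0 = init (8 atoms)
F1 = F0 ∪ {above(a,a), above(b,b), above(e,e), inpos(a), inpos(b), inpos(e)}  (14 atoms)
F2 = F1 ∪ {linked(a), linked(b), linked(e)}  (17 atoms)
goal ⊆ F2  ⇒  h_max = 2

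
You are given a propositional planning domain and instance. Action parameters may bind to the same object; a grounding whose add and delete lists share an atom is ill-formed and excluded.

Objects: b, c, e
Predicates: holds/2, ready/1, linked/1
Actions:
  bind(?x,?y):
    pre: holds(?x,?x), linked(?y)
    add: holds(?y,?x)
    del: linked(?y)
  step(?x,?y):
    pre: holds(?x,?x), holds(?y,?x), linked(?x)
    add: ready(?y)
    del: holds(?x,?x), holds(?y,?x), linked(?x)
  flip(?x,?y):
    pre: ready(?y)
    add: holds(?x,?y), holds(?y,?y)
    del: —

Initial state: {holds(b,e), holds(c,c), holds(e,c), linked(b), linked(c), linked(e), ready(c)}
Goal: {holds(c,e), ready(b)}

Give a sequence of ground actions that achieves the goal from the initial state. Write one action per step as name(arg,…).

step(c,e); flip(c,e); step(e,b)

1. step(c,e)  →  {holds(b,e), linked(b), linked(e), ready(c), ready(e)}
2. flip(c,e)  →  {holds(b,e), holds(c,e), holds(e,e), linked(b), linked(e), ready(c), ready(e)}
3. step(e,b)  →  {holds(c,e), linked(b), ready(b), ready(c), ready(e)}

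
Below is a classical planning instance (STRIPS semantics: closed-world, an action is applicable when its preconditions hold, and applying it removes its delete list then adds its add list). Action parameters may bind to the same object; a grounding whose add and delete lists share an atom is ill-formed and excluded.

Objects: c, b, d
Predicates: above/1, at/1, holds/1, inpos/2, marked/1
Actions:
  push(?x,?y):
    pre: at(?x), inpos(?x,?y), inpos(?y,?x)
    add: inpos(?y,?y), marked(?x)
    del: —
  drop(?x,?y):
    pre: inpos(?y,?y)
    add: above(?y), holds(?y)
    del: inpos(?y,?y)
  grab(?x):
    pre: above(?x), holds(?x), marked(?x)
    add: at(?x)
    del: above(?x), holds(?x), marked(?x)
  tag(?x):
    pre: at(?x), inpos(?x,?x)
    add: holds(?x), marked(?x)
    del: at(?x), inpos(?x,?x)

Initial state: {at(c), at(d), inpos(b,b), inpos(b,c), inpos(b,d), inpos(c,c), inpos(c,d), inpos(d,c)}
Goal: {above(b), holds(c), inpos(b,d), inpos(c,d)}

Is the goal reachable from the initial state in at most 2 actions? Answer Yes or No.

1. drop(c,c)  →  {above(c), at(c), at(d), holds(c), inpos(b,b), inpos(b,c), inpos(b,d), inpos(c,d), inpos(d,c)}
2. drop(c,b)  →  {above(b), above(c), at(c), at(d), holds(b), holds(c), inpos(b,c), inpos(b,d), inpos(c,d), inpos(d,c)}
optimal plan length = 2; 2 ≤ 2

Yes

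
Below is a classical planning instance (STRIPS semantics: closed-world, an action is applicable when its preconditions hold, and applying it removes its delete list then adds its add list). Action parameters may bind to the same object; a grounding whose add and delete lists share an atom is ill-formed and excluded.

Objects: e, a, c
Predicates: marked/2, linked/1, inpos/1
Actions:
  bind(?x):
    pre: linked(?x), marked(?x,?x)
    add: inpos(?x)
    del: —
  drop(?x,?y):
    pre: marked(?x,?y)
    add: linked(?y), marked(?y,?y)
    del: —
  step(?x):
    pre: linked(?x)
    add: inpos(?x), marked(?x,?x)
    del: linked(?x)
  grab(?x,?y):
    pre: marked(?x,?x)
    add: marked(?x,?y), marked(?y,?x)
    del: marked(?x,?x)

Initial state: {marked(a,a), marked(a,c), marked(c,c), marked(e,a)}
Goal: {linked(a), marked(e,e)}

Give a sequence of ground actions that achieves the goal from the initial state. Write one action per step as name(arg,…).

drop(e,a); grab(a,e); drop(a,e)

1. drop(e,a)  →  {linked(a), marked(a,a), marked(a,c), marked(c,c), marked(e,a)}
2. grab(a,e)  →  {linked(a), marked(a,c), marked(a,e), marked(c,c), marked(e,a)}
3. drop(a,e)  →  {linked(a), linked(e), marked(a,c), marked(a,e), marked(c,c), marked(e,a), marked(e,e)}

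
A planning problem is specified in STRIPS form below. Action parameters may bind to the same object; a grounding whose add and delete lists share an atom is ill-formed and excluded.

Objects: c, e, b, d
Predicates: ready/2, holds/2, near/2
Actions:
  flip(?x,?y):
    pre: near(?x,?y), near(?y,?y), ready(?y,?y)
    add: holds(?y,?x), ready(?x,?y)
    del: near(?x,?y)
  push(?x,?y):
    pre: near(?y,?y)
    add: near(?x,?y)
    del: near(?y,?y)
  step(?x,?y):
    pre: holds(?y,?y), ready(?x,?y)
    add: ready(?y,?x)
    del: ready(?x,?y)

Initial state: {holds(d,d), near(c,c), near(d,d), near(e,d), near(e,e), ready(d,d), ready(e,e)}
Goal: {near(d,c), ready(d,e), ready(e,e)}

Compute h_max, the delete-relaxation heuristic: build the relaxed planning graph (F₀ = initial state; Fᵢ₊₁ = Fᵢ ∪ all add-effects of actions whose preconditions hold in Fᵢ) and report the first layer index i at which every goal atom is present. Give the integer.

2

F0 = init (7 atoms)
F1 = F0 ∪ {holds(d,e), holds(e,e), near(b,c), near(b,d), near(b,e), near(c,d), near(c,e), near(d,c), near(d,e), near(e,c), ready(e,d)}  (18 atoms)
F2 = F1 ∪ {holds(d,b), holds(d,c), holds(e,b), holds(e,c), holds(e,d), ready(b,d), ready(b,e), ready(c,d), ready(c,e), ready(d,e)}  (28 atoms)
goal ⊆ F2  ⇒  h_max = 2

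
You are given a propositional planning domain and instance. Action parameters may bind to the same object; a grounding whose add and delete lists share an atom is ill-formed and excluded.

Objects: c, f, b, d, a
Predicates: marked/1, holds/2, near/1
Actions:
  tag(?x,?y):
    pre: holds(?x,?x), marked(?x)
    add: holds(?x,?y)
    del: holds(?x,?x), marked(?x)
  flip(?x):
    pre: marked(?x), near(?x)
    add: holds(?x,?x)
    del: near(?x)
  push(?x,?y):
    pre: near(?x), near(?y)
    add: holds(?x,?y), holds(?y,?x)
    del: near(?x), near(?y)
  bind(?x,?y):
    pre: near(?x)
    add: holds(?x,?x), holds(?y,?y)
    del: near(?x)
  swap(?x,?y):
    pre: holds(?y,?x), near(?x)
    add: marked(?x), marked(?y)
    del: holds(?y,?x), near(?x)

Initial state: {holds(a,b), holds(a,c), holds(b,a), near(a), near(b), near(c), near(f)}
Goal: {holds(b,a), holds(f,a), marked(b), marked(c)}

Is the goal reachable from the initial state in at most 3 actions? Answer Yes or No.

1. push(f,a)  →  {holds(a,b), holds(a,c), holds(a,f), holds(b,a), holds(f,a), near(b), near(c)}
2. swap(c,a)  →  {holds(a,b), holds(a,f), holds(b,a), holds(f,a), marked(a), marked(c), near(b)}
3. swap(b,a)  →  {holds(a,f), holds(b,a), holds(f,a), marked(a), marked(b), marked(c)}
optimal plan length = 3; 3 ≤ 3

Yes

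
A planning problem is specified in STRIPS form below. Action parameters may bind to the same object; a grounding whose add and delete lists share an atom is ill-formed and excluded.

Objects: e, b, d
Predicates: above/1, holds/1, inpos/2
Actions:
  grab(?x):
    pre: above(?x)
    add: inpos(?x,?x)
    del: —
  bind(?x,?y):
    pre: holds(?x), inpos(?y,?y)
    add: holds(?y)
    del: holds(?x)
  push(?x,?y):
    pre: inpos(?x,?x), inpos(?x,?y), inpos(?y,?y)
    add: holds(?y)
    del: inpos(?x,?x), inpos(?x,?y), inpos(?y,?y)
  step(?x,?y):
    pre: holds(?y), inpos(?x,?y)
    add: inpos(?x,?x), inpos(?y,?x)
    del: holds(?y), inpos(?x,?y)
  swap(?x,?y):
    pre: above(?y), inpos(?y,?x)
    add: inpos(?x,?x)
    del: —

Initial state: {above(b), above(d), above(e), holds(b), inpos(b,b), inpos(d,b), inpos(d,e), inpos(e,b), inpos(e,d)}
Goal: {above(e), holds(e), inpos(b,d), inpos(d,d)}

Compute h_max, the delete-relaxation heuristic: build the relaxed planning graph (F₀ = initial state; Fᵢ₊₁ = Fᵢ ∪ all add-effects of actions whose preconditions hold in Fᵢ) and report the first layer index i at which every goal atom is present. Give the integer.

F0 = init (9 atoms)
F1 = F0 ∪ {inpos(b,d), inpos(b,e), inpos(d,d), inpos(e,e)}  (13 atoms)
F2 = F1 ∪ {holds(d), holds(e)}  (15 atoms)
goal ⊆ F2  ⇒  h_max = 2

2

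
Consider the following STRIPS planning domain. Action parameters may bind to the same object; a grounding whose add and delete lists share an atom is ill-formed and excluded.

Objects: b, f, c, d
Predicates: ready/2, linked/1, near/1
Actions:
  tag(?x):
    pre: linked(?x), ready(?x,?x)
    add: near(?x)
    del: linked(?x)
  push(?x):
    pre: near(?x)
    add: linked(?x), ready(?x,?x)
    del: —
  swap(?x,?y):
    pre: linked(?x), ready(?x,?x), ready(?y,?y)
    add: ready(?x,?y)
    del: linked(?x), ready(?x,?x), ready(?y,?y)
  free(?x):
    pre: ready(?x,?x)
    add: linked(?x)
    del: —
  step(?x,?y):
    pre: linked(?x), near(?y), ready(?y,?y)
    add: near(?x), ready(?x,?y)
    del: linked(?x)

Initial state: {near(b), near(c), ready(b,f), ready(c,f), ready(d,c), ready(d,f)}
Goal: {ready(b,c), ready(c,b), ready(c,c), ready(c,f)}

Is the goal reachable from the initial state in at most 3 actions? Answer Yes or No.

1. push(b)  →  {linked(b), near(b), near(c), ready(b,b), ready(b,f), ready(c,f), ready(d,c), ready(d,f)}
2. push(c)  →  {linked(b), linked(c), near(b), near(c), ready(b,b), ready(b,f), ready(c,c), ready(c,f), ready(d,c), ready(d,f)}
3. step(b,c)  →  {linked(c), near(b), near(c), ready(b,b), ready(b,c), ready(b,f), ready(c,c), ready(c,f), ready(d,c), ready(d,f)}
4. step(c,b)  →  {near(b), near(c), ready(b,b), ready(b,c), ready(b,f), ready(c,b), ready(c,c), ready(c,f), ready(d,c), ready(d,f)}
optimal plan length = 4; 4 > 3

No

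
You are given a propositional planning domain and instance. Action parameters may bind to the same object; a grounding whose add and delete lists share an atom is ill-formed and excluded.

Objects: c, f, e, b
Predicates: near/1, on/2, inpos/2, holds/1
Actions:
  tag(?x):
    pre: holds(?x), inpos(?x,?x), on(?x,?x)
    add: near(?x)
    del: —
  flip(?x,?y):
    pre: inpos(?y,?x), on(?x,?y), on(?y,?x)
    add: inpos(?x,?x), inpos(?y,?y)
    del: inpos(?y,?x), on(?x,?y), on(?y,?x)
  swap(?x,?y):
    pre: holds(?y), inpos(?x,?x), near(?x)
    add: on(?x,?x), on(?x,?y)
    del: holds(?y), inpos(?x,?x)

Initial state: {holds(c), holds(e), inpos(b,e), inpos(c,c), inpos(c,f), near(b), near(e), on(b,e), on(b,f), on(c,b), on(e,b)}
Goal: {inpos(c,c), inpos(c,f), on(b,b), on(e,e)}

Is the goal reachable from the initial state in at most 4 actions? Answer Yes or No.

1. flip(e,b)  →  {holds(c), holds(e), inpos(b,b), inpos(c,c), inpos(c,f), inpos(e,e), near(b), near(e), on(b,f), on(c,b)}
2. swap(e,c)  →  {holds(e), inpos(b,b), inpos(c,c), inpos(c,f), near(b), near(e), on(b,f), on(c,b), on(e,c), on(e,e)}
3. swap(b,e)  →  {inpos(c,c), inpos(c,f), near(b), near(e), on(b,b), on(b,e), on(b,f), on(c,b), on(e,c), on(e,e)}
optimal plan length = 3; 3 ≤ 4

Yes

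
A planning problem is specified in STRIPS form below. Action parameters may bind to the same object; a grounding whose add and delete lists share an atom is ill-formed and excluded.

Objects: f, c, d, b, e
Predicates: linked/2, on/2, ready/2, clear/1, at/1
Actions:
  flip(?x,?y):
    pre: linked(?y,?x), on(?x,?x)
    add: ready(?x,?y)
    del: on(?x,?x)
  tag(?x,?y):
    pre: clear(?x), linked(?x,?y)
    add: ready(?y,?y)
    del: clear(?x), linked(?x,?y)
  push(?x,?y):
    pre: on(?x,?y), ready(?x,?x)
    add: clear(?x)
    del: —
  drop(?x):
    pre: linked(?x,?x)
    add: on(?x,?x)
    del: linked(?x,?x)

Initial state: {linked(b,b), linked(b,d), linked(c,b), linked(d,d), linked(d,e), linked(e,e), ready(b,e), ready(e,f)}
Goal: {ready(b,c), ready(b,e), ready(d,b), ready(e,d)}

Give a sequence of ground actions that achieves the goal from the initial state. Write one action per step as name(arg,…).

1. drop(d)  →  {linked(b,b), linked(b,d), linked(c,b), linked(d,e), linked(e,e), on(d,d), ready(b,e), ready(e,f)}
2. flip(d,b)  →  {linked(b,b), linked(b,d), linked(c,b), linked(d,e), linked(e,e), ready(b,e), ready(d,b), ready(e,f)}
3. drop(b)  →  {linked(b,d), linked(c,b), linked(d,e), linked(e,e), on(b,b), ready(b,e), ready(d,b), ready(e,f)}
4. flip(b,c)  →  {linked(b,d), linked(c,b), linked(d,e), linked(e,e), ready(b,c), ready(b,e), ready(d,b), ready(e,f)}
5. drop(e)  →  {linked(b,d), linked(c,b), linked(d,e), on(e,e), ready(b,c), ready(b,e), ready(d,b), ready(e,f)}
6. flip(e,d)  →  {linked(b,d), linked(c,b), linked(d,e), ready(b,c), ready(b,e), ready(d,b), ready(e,d), ready(e,f)}

drop(d); flip(d,b); drop(b); flip(b,c); drop(e); flip(e,d)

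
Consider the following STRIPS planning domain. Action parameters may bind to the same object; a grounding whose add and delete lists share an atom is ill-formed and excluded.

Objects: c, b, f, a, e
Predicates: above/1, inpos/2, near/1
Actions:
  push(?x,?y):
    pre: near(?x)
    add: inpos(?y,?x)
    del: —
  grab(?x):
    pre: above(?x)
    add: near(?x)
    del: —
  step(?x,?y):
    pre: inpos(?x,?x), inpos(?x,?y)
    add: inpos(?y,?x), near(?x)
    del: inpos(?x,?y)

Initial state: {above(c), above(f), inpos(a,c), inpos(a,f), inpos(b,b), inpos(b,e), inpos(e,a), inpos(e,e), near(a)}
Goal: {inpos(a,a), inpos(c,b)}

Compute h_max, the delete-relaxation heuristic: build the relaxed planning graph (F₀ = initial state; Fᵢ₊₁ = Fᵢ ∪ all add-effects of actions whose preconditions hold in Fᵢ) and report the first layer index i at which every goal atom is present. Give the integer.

2

F0 = init (9 atoms)
F1 = F0 ∪ {inpos(a,a), inpos(a,e), inpos(b,a), inpos(c,a), inpos(e,b), inpos(f,a), near(b), near(c), near(e), near(f)}  (19 atoms)
F2 = F1 ∪ {inpos(a,b), inpos(b,c), inpos(b,f), inpos(c,b), inpos(c,c), inpos(c,e), inpos(c,f), inpos(e,c), inpos(e,f), inpos(f,b), inpos(f,c), inpos(f,e), inpos(f,f)}  (32 atoms)
goal ⊆ F2  ⇒  h_max = 2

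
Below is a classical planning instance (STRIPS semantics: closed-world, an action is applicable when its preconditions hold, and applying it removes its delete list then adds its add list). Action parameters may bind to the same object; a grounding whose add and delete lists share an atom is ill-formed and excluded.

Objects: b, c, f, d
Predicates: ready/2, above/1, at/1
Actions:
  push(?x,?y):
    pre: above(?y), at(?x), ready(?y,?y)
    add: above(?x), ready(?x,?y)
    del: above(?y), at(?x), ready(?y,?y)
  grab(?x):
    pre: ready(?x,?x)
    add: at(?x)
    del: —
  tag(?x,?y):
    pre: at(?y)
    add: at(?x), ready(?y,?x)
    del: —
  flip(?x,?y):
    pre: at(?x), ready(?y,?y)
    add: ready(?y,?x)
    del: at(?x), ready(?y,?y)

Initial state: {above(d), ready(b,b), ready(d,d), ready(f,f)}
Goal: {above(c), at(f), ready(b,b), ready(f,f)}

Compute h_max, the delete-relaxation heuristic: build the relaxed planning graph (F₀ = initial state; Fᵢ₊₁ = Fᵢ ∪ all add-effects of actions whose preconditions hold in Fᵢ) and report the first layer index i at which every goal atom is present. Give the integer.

F0 = init (4 atoms)
F1 = F0 ∪ {at(b), at(d), at(f)}  (7 atoms)
F2 = F1 ∪ {above(b), above(f), at(c), ready(b,c), ready(b,d), ready(b,f), ready(d,b), ready(d,c), ready(d,f), ready(f,b), ready(f,c), ready(f,d)}  (19 atoms)
F3 = F2 ∪ {above(c), ready(c,b), ready(c,c), ready(c,d), ready(c,f)}  (24 atoms)
goal ⊆ F3  ⇒  h_max = 3

3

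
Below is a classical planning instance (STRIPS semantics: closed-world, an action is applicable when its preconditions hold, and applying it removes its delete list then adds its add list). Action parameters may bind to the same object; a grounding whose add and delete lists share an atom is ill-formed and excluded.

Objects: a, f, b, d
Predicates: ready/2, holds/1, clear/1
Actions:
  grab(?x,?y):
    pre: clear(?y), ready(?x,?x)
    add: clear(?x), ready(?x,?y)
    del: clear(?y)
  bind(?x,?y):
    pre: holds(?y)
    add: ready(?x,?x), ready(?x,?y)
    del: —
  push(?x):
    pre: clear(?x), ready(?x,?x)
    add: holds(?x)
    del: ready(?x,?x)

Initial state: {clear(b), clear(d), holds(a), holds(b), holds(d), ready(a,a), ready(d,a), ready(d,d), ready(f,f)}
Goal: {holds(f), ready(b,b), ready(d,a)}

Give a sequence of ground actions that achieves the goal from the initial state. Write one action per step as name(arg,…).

1. grab(f,b)  →  {clear(d), clear(f), holds(a), holds(b), holds(d), ready(a,a), ready(d,a), ready(d,d), ready(f,b), ready(f,f)}
2. bind(b,a)  →  {clear(d), clear(f), holds(a), holds(b), holds(d), ready(a,a), ready(b,a), ready(b,b), ready(d,a), ready(d,d), ready(f,b), ready(f,f)}
3. push(f)  →  {clear(d), clear(f), holds(a), holds(b), holds(d), holds(f), ready(a,a), ready(b,a), ready(b,b), ready(d,a), ready(d,d), ready(f,b)}

grab(f,b); bind(b,a); push(f)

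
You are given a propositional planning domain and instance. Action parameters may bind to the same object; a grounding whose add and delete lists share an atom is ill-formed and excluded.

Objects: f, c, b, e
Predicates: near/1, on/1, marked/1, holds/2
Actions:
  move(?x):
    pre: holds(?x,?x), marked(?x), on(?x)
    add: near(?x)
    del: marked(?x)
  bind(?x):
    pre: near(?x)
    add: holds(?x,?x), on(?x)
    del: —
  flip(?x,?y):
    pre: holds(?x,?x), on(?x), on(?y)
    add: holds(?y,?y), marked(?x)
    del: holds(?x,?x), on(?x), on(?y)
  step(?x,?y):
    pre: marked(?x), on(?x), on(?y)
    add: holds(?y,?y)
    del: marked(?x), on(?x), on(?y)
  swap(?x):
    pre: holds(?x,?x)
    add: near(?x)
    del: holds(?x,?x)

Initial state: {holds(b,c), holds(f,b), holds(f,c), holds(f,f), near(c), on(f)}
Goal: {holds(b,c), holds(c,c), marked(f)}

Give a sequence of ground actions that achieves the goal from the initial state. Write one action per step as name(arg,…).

1. bind(c)  →  {holds(b,c), holds(c,c), holds(f,b), holds(f,c), holds(f,f), near(c), on(c), on(f)}
2. flip(f,c)  →  {holds(b,c), holds(c,c), holds(f,b), holds(f,c), marked(f), near(c)}

bind(c); flip(f,c)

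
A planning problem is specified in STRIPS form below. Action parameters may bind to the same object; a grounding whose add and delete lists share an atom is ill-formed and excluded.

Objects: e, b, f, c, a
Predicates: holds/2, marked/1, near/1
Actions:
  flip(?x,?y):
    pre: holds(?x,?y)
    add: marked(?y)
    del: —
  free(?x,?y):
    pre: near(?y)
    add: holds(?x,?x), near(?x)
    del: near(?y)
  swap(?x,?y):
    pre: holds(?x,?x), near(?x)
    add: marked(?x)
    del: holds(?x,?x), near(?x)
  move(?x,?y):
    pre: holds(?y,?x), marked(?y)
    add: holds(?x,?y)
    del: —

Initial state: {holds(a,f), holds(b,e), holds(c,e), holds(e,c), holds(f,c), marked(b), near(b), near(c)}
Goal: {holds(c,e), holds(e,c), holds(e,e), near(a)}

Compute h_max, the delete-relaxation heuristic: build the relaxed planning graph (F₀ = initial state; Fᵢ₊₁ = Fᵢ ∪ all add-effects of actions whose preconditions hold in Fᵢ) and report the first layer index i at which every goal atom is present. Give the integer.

1

F0 = init (8 atoms)
F1 = F0 ∪ {holds(a,a), holds(b,b), holds(c,c), holds(e,b), holds(e,e), holds(f,f), marked(c), marked(e), marked(f), near(a), near(e), near(f)}  (20 atoms)
goal ⊆ F1  ⇒  h_max = 1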